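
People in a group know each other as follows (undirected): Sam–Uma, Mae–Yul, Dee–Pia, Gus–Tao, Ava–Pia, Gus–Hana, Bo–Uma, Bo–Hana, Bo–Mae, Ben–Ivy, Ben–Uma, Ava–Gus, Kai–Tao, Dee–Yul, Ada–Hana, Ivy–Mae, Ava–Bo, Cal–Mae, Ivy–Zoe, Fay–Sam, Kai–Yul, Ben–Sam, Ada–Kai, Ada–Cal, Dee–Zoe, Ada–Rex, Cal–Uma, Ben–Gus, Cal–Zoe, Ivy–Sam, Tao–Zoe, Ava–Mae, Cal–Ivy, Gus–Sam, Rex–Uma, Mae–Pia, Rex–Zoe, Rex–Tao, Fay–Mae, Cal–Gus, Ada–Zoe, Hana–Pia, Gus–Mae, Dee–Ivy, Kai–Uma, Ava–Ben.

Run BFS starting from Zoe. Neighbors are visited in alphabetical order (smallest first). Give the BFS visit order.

Visit Zoe; enqueue Ada, Cal, Dee, Ivy, Rex, Tao → queue [Ada, Cal, Dee, Ivy, Rex, Tao]
Visit Ada; enqueue Hana, Kai → queue [Cal, Dee, Ivy, Rex, Tao, Hana, Kai]
Visit Cal; enqueue Gus, Mae, Uma → queue [Dee, Ivy, Rex, Tao, Hana, Kai, Gus, Mae, Uma]
Visit Dee; enqueue Pia, Yul → queue [Ivy, Rex, Tao, Hana, Kai, Gus, Mae, Uma, Pia, Yul]
Visit Ivy; enqueue Ben, Sam → queue [Rex, Tao, Hana, Kai, Gus, Mae, Uma, Pia, Yul, Ben, Sam]
Visit Rex → queue [Tao, Hana, Kai, Gus, Mae, Uma, Pia, Yul, Ben, Sam]
Visit Tao → queue [Hana, Kai, Gus, Mae, Uma, Pia, Yul, Ben, Sam]
Visit Hana; enqueue Bo → queue [Kai, Gus, Mae, Uma, Pia, Yul, Ben, Sam, Bo]
Visit Kai → queue [Gus, Mae, Uma, Pia, Yul, Ben, Sam, Bo]
Visit Gus; enqueue Ava → queue [Mae, Uma, Pia, Yul, Ben, Sam, Bo, Ava]
Visit Mae; enqueue Fay → queue [Uma, Pia, Yul, Ben, Sam, Bo, Ava, Fay]
Visit Uma → queue [Pia, Yul, Ben, Sam, Bo, Ava, Fay]
Visit Pia → queue [Yul, Ben, Sam, Bo, Ava, Fay]
Visit Yul → queue [Ben, Sam, Bo, Ava, Fay]
Visit Ben → queue [Sam, Bo, Ava, Fay]
Visit Sam → queue [Bo, Ava, Fay]
Visit Bo → queue [Ava, Fay]
Visit Ava → queue [Fay]
Visit Fay → queue []

Zoe → Ada → Cal → Dee → Ivy → Rex → Tao → Hana → Kai → Gus → Mae → Uma → Pia → Yul → Ben → Sam → Bo → Ava → Fay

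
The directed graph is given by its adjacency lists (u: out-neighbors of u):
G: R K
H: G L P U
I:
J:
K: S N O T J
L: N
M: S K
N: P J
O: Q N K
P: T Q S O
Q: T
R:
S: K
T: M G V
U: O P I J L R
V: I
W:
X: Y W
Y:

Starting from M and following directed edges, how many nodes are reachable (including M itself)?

13

BFS from M visits: M, S, K, T, O, N, J, V, G, Q, P, I, R
Reachable nodes: 13 of 19 total.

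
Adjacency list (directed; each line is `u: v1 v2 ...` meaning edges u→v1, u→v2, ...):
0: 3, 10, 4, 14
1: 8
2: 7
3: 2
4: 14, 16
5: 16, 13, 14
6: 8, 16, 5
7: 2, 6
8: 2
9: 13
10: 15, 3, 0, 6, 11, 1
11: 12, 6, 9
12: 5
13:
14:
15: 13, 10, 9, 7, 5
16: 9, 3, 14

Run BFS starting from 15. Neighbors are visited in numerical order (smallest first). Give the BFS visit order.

Visit 15; enqueue 5, 7, 9, 10, 13 → queue [5, 7, 9, 10, 13]
Visit 5; enqueue 14, 16 → queue [7, 9, 10, 13, 14, 16]
Visit 7; enqueue 2, 6 → queue [9, 10, 13, 14, 16, 2, 6]
Visit 9 → queue [10, 13, 14, 16, 2, 6]
Visit 10; enqueue 0, 1, 3, 11 → queue [13, 14, 16, 2, 6, 0, 1, 3, 11]
Visit 13 → queue [14, 16, 2, 6, 0, 1, 3, 11]
Visit 14 → queue [16, 2, 6, 0, 1, 3, 11]
Visit 16 → queue [2, 6, 0, 1, 3, 11]
Visit 2 → queue [6, 0, 1, 3, 11]
Visit 6; enqueue 8 → queue [0, 1, 3, 11, 8]
Visit 0; enqueue 4 → queue [1, 3, 11, 8, 4]
Visit 1 → queue [3, 11, 8, 4]
Visit 3 → queue [11, 8, 4]
Visit 11; enqueue 12 → queue [8, 4, 12]
Visit 8 → queue [4, 12]
Visit 4 → queue [12]
Visit 12 → queue []

15, 5, 7, 9, 10, 13, 14, 16, 2, 6, 0, 1, 3, 11, 8, 4, 12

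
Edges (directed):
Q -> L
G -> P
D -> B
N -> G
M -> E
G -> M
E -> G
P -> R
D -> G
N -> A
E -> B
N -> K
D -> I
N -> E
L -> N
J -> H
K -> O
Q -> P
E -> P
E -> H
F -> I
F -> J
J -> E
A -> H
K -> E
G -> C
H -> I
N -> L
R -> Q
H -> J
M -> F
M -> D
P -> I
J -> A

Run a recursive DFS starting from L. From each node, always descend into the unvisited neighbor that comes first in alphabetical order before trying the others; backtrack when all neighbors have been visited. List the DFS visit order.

L -> N -> A -> H -> I -> J -> E -> B -> G -> C -> M -> D -> F -> P -> R -> Q -> K -> O

Visit L
L → N
N → A
A → H
H → I
H → J
J → E
E → B
E → G
G → C
G → M
M → D
M → F
G → P
P → R
R → Q
N → K
K → O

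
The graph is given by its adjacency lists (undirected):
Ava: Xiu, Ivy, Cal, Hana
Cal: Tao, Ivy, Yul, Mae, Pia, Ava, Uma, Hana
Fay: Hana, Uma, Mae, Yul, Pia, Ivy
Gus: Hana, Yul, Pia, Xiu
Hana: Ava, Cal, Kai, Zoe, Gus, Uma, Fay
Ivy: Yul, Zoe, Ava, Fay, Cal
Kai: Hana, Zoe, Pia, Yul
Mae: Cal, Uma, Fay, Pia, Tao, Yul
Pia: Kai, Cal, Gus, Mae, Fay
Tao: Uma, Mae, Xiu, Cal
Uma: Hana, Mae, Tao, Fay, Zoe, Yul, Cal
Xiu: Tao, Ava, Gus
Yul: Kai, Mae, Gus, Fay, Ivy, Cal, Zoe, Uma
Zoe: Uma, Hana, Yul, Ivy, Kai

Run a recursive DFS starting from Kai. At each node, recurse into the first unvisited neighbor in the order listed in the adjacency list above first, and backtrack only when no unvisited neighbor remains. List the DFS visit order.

Kai Hana Ava Xiu Tao Uma Mae Cal Ivy Yul Gus Pia Fay Zoe

Visit Kai
Kai → Hana
Hana → Ava
Ava → Xiu
Xiu → Tao
Tao → Uma
Uma → Mae
Mae → Cal
Cal → Ivy
Ivy → Yul
Yul → Gus
Gus → Pia
Pia → Fay
Yul → Zoe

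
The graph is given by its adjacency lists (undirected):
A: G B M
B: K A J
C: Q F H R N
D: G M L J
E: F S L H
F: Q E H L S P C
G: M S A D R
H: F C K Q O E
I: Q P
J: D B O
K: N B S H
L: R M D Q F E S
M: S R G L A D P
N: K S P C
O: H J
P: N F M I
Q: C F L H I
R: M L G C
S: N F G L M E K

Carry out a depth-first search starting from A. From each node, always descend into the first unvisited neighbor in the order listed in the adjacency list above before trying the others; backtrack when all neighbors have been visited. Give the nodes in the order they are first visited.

A, G, M, S, N, K, B, J, D, L, R, C, Q, F, E, H, O, P, I

Visit A
A → G
G → M
M → S
S → N
N → K
K → B
B → J
J → D
D → L
L → R
R → C
C → Q
Q → F
F → E
E → H
H → O
F → P
P → I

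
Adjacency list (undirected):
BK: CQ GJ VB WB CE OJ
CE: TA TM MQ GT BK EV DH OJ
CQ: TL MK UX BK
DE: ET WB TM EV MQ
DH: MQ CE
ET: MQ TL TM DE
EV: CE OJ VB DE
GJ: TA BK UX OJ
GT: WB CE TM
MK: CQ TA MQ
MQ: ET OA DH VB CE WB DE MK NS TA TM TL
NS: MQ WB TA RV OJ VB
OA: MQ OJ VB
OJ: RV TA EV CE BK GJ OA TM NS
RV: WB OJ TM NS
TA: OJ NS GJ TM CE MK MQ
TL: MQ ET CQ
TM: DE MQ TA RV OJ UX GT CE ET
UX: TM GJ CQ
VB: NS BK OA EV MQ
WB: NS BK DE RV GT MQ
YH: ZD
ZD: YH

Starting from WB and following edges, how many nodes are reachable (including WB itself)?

21

BFS from WB visits: WB, BK, DE, GT, MQ, NS, RV, CE, CQ, GJ, OJ, VB, ET, EV, TM, DH, MK, OA, TA, TL, UX
Reachable nodes: 21 of 23 total.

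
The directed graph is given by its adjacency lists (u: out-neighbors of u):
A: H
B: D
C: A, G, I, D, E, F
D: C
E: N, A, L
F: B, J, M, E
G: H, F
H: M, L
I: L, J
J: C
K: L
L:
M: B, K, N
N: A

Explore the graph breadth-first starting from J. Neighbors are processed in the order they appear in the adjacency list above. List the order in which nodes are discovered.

J → C → A → G → I → D → E → F → H → L → N → B → M → K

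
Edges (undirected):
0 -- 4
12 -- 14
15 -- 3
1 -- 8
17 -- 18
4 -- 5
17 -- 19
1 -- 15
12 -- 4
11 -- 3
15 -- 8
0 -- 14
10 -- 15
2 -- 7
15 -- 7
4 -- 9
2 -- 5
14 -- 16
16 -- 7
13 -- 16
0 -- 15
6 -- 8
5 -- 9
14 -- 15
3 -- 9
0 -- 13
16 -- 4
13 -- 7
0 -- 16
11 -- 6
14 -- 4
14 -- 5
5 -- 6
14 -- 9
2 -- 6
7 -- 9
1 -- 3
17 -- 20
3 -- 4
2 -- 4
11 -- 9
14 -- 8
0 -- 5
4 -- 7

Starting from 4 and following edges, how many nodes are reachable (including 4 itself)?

BFS from 4 visits: 4, 16, 14, 12, 9, 7, 5, 3, 2, 0, 13, 15, 8, 11, 6, 1, 10
Reachable nodes: 17 of 21 total.

17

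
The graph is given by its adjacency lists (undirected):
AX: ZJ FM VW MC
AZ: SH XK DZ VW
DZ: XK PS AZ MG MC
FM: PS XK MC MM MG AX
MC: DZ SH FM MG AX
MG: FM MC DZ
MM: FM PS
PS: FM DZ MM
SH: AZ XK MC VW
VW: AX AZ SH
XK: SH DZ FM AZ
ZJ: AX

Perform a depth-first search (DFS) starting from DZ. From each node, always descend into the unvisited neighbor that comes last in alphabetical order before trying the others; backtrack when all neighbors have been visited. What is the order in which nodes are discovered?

Visit DZ
DZ → XK
XK → SH
SH → VW
VW → AZ
VW → AX
AX → ZJ
AX → MC
MC → MG
MG → FM
FM → PS
PS → MM

DZ → XK → SH → VW → AZ → AX → ZJ → MC → MG → FM → PS → MM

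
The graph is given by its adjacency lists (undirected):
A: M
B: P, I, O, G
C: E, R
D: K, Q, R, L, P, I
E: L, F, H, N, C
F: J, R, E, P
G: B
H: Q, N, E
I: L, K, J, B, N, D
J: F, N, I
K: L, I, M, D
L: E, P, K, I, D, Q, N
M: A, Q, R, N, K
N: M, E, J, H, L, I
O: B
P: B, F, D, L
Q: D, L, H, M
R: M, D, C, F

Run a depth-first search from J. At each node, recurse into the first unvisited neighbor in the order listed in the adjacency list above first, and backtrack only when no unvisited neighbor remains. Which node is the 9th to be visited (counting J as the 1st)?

L

Visit J
J → F
F → R
R → M
M → A
M → Q
Q → D
D → K
K → L
L → E
E → H
H → N
N → I
I → B
B → P
B → O
B → G
E → C

Visit order: J, F, R, M, A, Q, D, K, L, E, H, N, I, B, P, O, G, C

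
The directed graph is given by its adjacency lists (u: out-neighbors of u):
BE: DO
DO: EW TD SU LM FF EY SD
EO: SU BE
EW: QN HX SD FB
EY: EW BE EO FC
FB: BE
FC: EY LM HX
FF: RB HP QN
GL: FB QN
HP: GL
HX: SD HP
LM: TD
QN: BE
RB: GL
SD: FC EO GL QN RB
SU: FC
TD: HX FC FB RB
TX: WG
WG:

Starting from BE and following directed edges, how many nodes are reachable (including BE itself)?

17

BFS from BE visits: BE, DO, EW, TD, SU, LM, FF, EY, SD, QN, HX, FB, FC, RB, HP, EO, GL
Reachable nodes: 17 of 19 total.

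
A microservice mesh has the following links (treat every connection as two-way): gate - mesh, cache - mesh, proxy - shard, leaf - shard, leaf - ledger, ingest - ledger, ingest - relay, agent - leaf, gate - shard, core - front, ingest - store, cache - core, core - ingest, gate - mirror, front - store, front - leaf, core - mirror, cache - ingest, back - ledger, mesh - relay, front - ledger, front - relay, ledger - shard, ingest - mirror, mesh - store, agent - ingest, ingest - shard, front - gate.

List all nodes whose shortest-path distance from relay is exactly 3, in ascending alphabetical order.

Level 0: relay
Level 1: front, ingest, mesh
Level 2: agent, cache, core, gate, leaf, ledger, mirror, shard, store
Level 3: back, proxy

back, proxy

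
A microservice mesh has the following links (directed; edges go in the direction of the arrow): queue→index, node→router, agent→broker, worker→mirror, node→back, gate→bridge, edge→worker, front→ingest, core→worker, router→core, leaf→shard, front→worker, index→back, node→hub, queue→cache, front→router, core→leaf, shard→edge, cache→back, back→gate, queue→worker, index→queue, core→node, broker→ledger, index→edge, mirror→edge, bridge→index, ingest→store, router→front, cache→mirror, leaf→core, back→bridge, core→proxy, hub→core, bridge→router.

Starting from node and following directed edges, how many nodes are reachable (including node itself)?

19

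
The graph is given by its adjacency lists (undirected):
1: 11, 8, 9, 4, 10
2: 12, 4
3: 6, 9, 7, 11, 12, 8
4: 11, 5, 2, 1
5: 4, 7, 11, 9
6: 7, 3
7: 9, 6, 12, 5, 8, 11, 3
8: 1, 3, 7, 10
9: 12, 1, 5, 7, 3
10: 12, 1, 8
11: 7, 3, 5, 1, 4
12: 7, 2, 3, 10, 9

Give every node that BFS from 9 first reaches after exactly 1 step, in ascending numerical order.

1, 3, 5, 7, 12

Level 0: 9
Level 1: 1, 3, 5, 7, 12
Level 2: 2, 4, 6, 8, 10, 11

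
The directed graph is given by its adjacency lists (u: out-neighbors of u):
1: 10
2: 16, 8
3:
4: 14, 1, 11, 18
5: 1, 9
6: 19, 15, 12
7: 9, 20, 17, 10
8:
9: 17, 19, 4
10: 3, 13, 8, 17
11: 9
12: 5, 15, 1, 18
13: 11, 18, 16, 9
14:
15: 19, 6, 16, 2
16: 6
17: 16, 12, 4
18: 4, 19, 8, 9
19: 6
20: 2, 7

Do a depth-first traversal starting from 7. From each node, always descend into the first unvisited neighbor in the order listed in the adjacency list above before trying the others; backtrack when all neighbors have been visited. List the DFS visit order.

7 → 9 → 17 → 16 → 6 → 19 → 15 → 2 → 8 → 12 → 5 → 1 → 10 → 3 → 13 → 11 → 18 → 4 → 14 → 20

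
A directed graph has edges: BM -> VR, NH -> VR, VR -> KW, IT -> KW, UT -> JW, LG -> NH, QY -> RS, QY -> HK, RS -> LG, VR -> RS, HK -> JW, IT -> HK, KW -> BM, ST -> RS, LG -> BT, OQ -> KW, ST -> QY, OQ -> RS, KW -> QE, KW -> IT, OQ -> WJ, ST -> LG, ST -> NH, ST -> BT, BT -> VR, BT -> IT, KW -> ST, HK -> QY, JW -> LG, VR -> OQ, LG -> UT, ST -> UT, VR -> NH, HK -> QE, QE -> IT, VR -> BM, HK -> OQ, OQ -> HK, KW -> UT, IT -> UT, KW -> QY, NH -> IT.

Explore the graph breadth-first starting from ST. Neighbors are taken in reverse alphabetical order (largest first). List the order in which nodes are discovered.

ST, UT, RS, QY, NH, LG, BT, JW, HK, VR, IT, QE, OQ, KW, BM, WJ

Visit ST; enqueue UT, RS, QY, NH, LG, BT → queue [UT, RS, QY, NH, LG, BT]
Visit UT; enqueue JW → queue [RS, QY, NH, LG, BT, JW]
Visit RS → queue [QY, NH, LG, BT, JW]
Visit QY; enqueue HK → queue [NH, LG, BT, JW, HK]
Visit NH; enqueue VR, IT → queue [LG, BT, JW, HK, VR, IT]
Visit LG → queue [BT, JW, HK, VR, IT]
Visit BT → queue [JW, HK, VR, IT]
Visit JW → queue [HK, VR, IT]
Visit HK; enqueue QE, OQ → queue [VR, IT, QE, OQ]
Visit VR; enqueue KW, BM → queue [IT, QE, OQ, KW, BM]
Visit IT → queue [QE, OQ, KW, BM]
Visit QE → queue [OQ, KW, BM]
Visit OQ; enqueue WJ → queue [KW, BM, WJ]
Visit KW → queue [BM, WJ]
Visit BM → queue [WJ]
Visit WJ → queue []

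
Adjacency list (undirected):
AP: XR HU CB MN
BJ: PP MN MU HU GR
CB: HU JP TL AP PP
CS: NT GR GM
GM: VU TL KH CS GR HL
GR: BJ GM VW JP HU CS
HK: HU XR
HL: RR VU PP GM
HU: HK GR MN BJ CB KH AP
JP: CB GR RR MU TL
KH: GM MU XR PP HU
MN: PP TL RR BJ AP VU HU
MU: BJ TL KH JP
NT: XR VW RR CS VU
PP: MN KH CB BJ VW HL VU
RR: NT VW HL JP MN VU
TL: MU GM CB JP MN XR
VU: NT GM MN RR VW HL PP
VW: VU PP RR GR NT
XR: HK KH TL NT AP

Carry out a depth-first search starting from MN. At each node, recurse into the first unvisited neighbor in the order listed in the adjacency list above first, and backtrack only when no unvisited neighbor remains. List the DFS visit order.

Visit MN
MN → PP
PP → KH
KH → GM
GM → VU
VU → NT
NT → XR
XR → HK
HK → HU
HU → GR
GR → BJ
BJ → MU
MU → TL
TL → CB
CB → JP
JP → RR
RR → VW
RR → HL
CB → AP
GR → CS

MN PP KH GM VU NT XR HK HU GR BJ MU TL CB JP RR VW HL AP CS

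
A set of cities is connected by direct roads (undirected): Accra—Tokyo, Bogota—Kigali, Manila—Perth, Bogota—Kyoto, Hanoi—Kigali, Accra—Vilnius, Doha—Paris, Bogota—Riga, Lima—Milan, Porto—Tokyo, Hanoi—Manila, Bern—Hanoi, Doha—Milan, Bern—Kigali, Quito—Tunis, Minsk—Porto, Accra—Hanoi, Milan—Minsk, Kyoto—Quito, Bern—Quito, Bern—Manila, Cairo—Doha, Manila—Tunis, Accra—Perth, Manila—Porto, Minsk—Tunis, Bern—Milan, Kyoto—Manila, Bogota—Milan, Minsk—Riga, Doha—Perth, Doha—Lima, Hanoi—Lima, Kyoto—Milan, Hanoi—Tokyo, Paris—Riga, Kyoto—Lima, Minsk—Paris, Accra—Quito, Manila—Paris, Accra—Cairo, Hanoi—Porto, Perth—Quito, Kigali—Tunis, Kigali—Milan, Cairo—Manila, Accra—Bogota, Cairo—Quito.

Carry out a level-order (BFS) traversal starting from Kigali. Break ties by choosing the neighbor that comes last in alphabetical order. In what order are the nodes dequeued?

Kigali -> Tunis -> Milan -> Hanoi -> Bogota -> Bern -> Quito -> Minsk -> Manila -> Lima -> Kyoto -> Doha -> Tokyo -> Porto -> Accra -> Riga -> Perth -> Cairo -> Paris -> Vilnius

Visit Kigali; enqueue Tunis, Milan, Hanoi, Bogota, Bern → queue [Tunis, Milan, Hanoi, Bogota, Bern]
Visit Tunis; enqueue Quito, Minsk, Manila → queue [Milan, Hanoi, Bogota, Bern, Quito, Minsk, Manila]
Visit Milan; enqueue Lima, Kyoto, Doha → queue [Hanoi, Bogota, Bern, Quito, Minsk, Manila, Lima, Kyoto, Doha]
Visit Hanoi; enqueue Tokyo, Porto, Accra → queue [Bogota, Bern, Quito, Minsk, Manila, Lima, Kyoto, Doha, Tokyo, Porto, Accra]
Visit Bogota; enqueue Riga → queue [Bern, Quito, Minsk, Manila, Lima, Kyoto, Doha, Tokyo, Porto, Accra, Riga]
Visit Bern → queue [Quito, Minsk, Manila, Lima, Kyoto, Doha, Tokyo, Porto, Accra, Riga]
Visit Quito; enqueue Perth, Cairo → queue [Minsk, Manila, Lima, Kyoto, Doha, Tokyo, Porto, Accra, Riga, Perth, Cairo]
Visit Minsk; enqueue Paris → queue [Manila, Lima, Kyoto, Doha, Tokyo, Porto, Accra, Riga, Perth, Cairo, Paris]
Visit Manila → queue [Lima, Kyoto, Doha, Tokyo, Porto, Accra, Riga, Perth, Cairo, Paris]
Visit Lima → queue [Kyoto, Doha, Tokyo, Porto, Accra, Riga, Perth, Cairo, Paris]
Visit Kyoto → queue [Doha, Tokyo, Porto, Accra, Riga, Perth, Cairo, Paris]
Visit Doha → queue [Tokyo, Porto, Accra, Riga, Perth, Cairo, Paris]
Visit Tokyo → queue [Porto, Accra, Riga, Perth, Cairo, Paris]
Visit Porto → queue [Accra, Riga, Perth, Cairo, Paris]
Visit Accra; enqueue Vilnius → queue [Riga, Perth, Cairo, Paris, Vilnius]
Visit Riga → queue [Perth, Cairo, Paris, Vilnius]
Visit Perth → queue [Cairo, Paris, Vilnius]
Visit Cairo → queue [Paris, Vilnius]
Visit Paris → queue [Vilnius]
Visit Vilnius → queue []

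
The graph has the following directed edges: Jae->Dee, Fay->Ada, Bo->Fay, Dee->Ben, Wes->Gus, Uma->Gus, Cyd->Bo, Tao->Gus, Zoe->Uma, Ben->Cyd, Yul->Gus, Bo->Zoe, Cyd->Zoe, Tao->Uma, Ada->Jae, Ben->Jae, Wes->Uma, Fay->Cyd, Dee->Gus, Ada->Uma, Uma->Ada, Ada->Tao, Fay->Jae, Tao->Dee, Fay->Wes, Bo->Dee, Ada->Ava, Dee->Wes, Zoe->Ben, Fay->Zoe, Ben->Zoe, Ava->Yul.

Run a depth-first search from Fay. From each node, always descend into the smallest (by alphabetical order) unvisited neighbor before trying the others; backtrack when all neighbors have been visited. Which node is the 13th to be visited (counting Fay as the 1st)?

Wes

Visit Fay
Fay → Ada
Ada → Ava
Ava → Yul
Yul → Gus
Ada → Jae
Jae → Dee
Dee → Ben
Ben → Cyd
Cyd → Bo
Bo → Zoe
Zoe → Uma
Dee → Wes
Ada → Tao

Visit order: Fay, Ada, Ava, Yul, Gus, Jae, Dee, Ben, Cyd, Bo, Zoe, Uma, Wes, Tao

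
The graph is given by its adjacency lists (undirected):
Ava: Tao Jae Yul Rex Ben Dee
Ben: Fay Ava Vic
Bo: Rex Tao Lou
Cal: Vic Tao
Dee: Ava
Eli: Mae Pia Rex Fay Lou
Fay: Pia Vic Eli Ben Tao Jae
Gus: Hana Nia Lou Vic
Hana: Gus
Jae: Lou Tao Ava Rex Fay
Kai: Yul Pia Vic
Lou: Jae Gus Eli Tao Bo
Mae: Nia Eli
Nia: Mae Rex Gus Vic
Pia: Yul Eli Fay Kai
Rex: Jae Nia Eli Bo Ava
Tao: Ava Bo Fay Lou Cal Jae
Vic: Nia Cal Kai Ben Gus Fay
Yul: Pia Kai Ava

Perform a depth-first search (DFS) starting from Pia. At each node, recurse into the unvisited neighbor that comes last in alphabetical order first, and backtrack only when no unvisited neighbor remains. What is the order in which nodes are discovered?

Visit Pia
Pia → Yul
Yul → Kai
Kai → Vic
Vic → Nia
Nia → Rex
Rex → Jae
Jae → Tao
Tao → Lou
Lou → Gus
Gus → Hana
Lou → Eli
Eli → Mae
Eli → Fay
Fay → Ben
Ben → Ava
Ava → Dee
Lou → Bo
Tao → Cal

Pia, Yul, Kai, Vic, Nia, Rex, Jae, Tao, Lou, Gus, Hana, Eli, Mae, Fay, Ben, Ava, Dee, Bo, Cal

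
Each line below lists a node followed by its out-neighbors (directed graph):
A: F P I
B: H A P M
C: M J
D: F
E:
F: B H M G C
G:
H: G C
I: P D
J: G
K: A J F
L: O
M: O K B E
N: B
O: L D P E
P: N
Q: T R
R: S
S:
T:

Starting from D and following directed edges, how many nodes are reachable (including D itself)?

16

BFS from D visits: D, F, B, H, M, G, C, A, P, O, K, E, J, I, N, L
Reachable nodes: 16 of 20 total.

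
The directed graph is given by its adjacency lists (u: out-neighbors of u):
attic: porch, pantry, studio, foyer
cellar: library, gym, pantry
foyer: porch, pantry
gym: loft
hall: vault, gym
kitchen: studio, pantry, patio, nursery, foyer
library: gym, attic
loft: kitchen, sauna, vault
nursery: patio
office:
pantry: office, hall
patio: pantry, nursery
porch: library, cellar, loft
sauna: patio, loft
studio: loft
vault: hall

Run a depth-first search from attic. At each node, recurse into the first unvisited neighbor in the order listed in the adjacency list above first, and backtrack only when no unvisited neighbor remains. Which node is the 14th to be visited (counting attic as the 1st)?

foyer

Visit attic
attic → porch
porch → library
library → gym
gym → loft
loft → kitchen
kitchen → studio
kitchen → pantry
pantry → office
pantry → hall
hall → vault
kitchen → patio
patio → nursery
kitchen → foyer
loft → sauna
porch → cellar

Visit order: attic, porch, library, gym, loft, kitchen, studio, pantry, office, hall, vault, patio, nursery, foyer, sauna, cellar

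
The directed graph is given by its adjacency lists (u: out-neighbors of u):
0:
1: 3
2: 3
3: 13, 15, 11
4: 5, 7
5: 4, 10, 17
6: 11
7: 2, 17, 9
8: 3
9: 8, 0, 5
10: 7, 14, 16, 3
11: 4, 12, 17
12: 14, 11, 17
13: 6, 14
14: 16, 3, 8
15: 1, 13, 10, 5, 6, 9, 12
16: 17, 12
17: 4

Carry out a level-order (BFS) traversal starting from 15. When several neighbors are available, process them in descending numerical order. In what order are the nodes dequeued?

15, 13, 12, 10, 9, 6, 5, 1, 14, 17, 11, 16, 7, 3, 8, 0, 4, 2

Visit 15; enqueue 13, 12, 10, 9, 6, 5, 1 → queue [13, 12, 10, 9, 6, 5, 1]
Visit 13; enqueue 14 → queue [12, 10, 9, 6, 5, 1, 14]
Visit 12; enqueue 17, 11 → queue [10, 9, 6, 5, 1, 14, 17, 11]
Visit 10; enqueue 16, 7, 3 → queue [9, 6, 5, 1, 14, 17, 11, 16, 7, 3]
Visit 9; enqueue 8, 0 → queue [6, 5, 1, 14, 17, 11, 16, 7, 3, 8, 0]
Visit 6 → queue [5, 1, 14, 17, 11, 16, 7, 3, 8, 0]
Visit 5; enqueue 4 → queue [1, 14, 17, 11, 16, 7, 3, 8, 0, 4]
Visit 1 → queue [14, 17, 11, 16, 7, 3, 8, 0, 4]
Visit 14 → queue [17, 11, 16, 7, 3, 8, 0, 4]
Visit 17 → queue [11, 16, 7, 3, 8, 0, 4]
Visit 11 → queue [16, 7, 3, 8, 0, 4]
Visit 16 → queue [7, 3, 8, 0, 4]
Visit 7; enqueue 2 → queue [3, 8, 0, 4, 2]
Visit 3 → queue [8, 0, 4, 2]
Visit 8 → queue [0, 4, 2]
Visit 0 → queue [4, 2]
Visit 4 → queue [2]
Visit 2 → queue []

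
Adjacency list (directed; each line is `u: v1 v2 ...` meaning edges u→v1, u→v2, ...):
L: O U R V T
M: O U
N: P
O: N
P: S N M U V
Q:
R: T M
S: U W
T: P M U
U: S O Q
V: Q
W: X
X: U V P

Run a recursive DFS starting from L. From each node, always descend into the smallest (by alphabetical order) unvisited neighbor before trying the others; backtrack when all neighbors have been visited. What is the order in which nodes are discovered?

Visit L
L → O
O → N
N → P
P → M
M → U
U → Q
U → S
S → W
W → X
X → V
L → R
R → T

L, O, N, P, M, U, Q, S, W, X, V, R, T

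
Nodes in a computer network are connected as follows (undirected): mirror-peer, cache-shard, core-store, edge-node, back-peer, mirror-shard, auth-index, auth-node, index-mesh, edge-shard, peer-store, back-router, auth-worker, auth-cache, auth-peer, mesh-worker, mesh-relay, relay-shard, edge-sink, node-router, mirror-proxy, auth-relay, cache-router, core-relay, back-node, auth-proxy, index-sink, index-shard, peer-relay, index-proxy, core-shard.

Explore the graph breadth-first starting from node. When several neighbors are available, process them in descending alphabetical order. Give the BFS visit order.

node → router → edge → back → auth → cache → sink → shard → peer → worker → relay → proxy → index → mirror → core → store → mesh

Visit node; enqueue router, edge, back, auth → queue [router, edge, back, auth]
Visit router; enqueue cache → queue [edge, back, auth, cache]
Visit edge; enqueue sink, shard → queue [back, auth, cache, sink, shard]
Visit back; enqueue peer → queue [auth, cache, sink, shard, peer]
Visit auth; enqueue worker, relay, proxy, index → queue [cache, sink, shard, peer, worker, relay, proxy, index]
Visit cache → queue [sink, shard, peer, worker, relay, proxy, index]
Visit sink → queue [shard, peer, worker, relay, proxy, index]
Visit shard; enqueue mirror, core → queue [peer, worker, relay, proxy, index, mirror, core]
Visit peer; enqueue store → queue [worker, relay, proxy, index, mirror, core, store]
Visit worker; enqueue mesh → queue [relay, proxy, index, mirror, core, store, mesh]
Visit relay → queue [proxy, index, mirror, core, store, mesh]
Visit proxy → queue [index, mirror, core, store, mesh]
Visit index → queue [mirror, core, store, mesh]
Visit mirror → queue [core, store, mesh]
Visit core → queue [store, mesh]
Visit store → queue [mesh]
Visit mesh → queue []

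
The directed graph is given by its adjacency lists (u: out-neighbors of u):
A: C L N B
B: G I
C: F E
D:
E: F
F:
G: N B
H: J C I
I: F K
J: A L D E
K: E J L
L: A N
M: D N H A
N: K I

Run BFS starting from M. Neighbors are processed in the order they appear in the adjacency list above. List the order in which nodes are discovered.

Visit M; enqueue D, N, H, A → queue [D, N, H, A]
Visit D → queue [N, H, A]
Visit N; enqueue K, I → queue [H, A, K, I]
Visit H; enqueue J, C → queue [A, K, I, J, C]
Visit A; enqueue L, B → queue [K, I, J, C, L, B]
Visit K; enqueue E → queue [I, J, C, L, B, E]
Visit I; enqueue F → queue [J, C, L, B, E, F]
Visit J → queue [C, L, B, E, F]
Visit C → queue [L, B, E, F]
Visit L → queue [B, E, F]
Visit B; enqueue G → queue [E, F, G]
Visit E → queue [F, G]
Visit F → queue [G]
Visit G → queue []

M → D → N → H → A → K → I → J → C → L → B → E → F → G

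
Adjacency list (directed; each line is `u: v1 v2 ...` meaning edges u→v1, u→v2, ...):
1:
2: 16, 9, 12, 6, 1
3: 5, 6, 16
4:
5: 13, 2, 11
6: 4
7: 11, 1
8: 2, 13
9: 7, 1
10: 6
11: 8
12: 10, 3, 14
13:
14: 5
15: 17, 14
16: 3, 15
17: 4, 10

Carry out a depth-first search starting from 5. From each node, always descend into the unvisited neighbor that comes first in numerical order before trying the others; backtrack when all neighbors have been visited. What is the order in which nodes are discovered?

5, 2, 1, 6, 4, 9, 7, 11, 8, 13, 12, 3, 16, 15, 14, 17, 10

Visit 5
5 → 2
2 → 1
2 → 6
6 → 4
2 → 9
9 → 7
7 → 11
11 → 8
8 → 13
2 → 12
12 → 3
3 → 16
16 → 15
15 → 14
15 → 17
17 → 10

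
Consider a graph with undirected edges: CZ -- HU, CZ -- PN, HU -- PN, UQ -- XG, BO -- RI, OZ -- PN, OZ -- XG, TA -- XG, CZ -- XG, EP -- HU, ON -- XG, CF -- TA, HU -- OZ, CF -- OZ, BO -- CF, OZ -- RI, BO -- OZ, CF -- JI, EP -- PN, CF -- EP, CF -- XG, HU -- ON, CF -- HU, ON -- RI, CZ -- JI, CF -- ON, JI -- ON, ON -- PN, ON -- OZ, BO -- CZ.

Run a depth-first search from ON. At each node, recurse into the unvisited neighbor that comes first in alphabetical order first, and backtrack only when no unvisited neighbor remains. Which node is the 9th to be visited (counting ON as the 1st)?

RI

Visit ON
ON → CF
CF → BO
BO → CZ
CZ → HU
HU → EP
EP → PN
PN → OZ
OZ → RI
OZ → XG
XG → TA
XG → UQ
CZ → JI

Visit order: ON, CF, BO, CZ, HU, EP, PN, OZ, RI, XG, TA, UQ, JI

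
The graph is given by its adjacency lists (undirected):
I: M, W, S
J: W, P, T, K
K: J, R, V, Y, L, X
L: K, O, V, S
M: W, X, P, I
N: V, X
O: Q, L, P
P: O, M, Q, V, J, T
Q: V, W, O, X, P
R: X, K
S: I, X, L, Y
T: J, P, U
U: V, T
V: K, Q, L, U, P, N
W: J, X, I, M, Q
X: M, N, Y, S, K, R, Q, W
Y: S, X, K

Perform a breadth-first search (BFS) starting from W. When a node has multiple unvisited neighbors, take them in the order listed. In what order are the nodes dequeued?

W -> J -> X -> I -> M -> Q -> P -> T -> K -> N -> Y -> S -> R -> V -> O -> U -> L

Visit W; enqueue J, X, I, M, Q → queue [J, X, I, M, Q]
Visit J; enqueue P, T, K → queue [X, I, M, Q, P, T, K]
Visit X; enqueue N, Y, S, R → queue [I, M, Q, P, T, K, N, Y, S, R]
Visit I → queue [M, Q, P, T, K, N, Y, S, R]
Visit M → queue [Q, P, T, K, N, Y, S, R]
Visit Q; enqueue V, O → queue [P, T, K, N, Y, S, R, V, O]
Visit P → queue [T, K, N, Y, S, R, V, O]
Visit T; enqueue U → queue [K, N, Y, S, R, V, O, U]
Visit K; enqueue L → queue [N, Y, S, R, V, O, U, L]
Visit N → queue [Y, S, R, V, O, U, L]
Visit Y → queue [S, R, V, O, U, L]
Visit S → queue [R, V, O, U, L]
Visit R → queue [V, O, U, L]
Visit V → queue [O, U, L]
Visit O → queue [U, L]
Visit U → queue [L]
Visit L → queue []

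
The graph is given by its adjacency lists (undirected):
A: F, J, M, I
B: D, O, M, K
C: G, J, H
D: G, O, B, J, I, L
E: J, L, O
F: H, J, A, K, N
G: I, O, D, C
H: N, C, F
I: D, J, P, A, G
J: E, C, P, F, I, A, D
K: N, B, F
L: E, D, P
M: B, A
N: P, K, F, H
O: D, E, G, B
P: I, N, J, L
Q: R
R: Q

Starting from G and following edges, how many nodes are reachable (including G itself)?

BFS from G visits: G, O, I, D, C, E, B, P, J, A, L, H, M, K, N, F
Reachable nodes: 16 of 18 total.

16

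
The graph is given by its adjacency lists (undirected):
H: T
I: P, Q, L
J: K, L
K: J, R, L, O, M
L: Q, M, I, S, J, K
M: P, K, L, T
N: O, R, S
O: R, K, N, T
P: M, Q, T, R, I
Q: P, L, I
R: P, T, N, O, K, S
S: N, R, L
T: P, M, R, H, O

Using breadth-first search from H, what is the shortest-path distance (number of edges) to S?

Level 0: H
Level 1: T
Level 2: M, O, P, R
Level 3: I, K, L, N, Q, S
Level 4: J
S first appears at level 3.

3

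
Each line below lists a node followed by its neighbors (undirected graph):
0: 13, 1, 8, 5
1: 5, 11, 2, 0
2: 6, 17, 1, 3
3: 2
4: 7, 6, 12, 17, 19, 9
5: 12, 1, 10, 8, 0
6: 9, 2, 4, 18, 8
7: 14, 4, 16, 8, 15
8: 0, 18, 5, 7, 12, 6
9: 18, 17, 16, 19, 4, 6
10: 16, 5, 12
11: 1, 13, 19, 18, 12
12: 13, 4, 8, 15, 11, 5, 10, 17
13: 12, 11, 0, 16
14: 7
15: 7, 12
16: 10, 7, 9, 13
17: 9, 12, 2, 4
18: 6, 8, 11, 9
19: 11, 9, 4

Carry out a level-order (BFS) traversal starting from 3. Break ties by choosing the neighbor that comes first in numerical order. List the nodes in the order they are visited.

Visit 3; enqueue 2 → queue [2]
Visit 2; enqueue 1, 6, 17 → queue [1, 6, 17]
Visit 1; enqueue 0, 5, 11 → queue [6, 17, 0, 5, 11]
Visit 6; enqueue 4, 8, 9, 18 → queue [17, 0, 5, 11, 4, 8, 9, 18]
Visit 17; enqueue 12 → queue [0, 5, 11, 4, 8, 9, 18, 12]
Visit 0; enqueue 13 → queue [5, 11, 4, 8, 9, 18, 12, 13]
Visit 5; enqueue 10 → queue [11, 4, 8, 9, 18, 12, 13, 10]
Visit 11; enqueue 19 → queue [4, 8, 9, 18, 12, 13, 10, 19]
Visit 4; enqueue 7 → queue [8, 9, 18, 12, 13, 10, 19, 7]
Visit 8 → queue [9, 18, 12, 13, 10, 19, 7]
Visit 9; enqueue 16 → queue [18, 12, 13, 10, 19, 7, 16]
Visit 18 → queue [12, 13, 10, 19, 7, 16]
Visit 12; enqueue 15 → queue [13, 10, 19, 7, 16, 15]
Visit 13 → queue [10, 19, 7, 16, 15]
Visit 10 → queue [19, 7, 16, 15]
Visit 19 → queue [7, 16, 15]
Visit 7; enqueue 14 → queue [16, 15, 14]
Visit 16 → queue [15, 14]
Visit 15 → queue [14]
Visit 14 → queue []

3 -> 2 -> 1 -> 6 -> 17 -> 0 -> 5 -> 11 -> 4 -> 8 -> 9 -> 18 -> 12 -> 13 -> 10 -> 19 -> 7 -> 16 -> 15 -> 14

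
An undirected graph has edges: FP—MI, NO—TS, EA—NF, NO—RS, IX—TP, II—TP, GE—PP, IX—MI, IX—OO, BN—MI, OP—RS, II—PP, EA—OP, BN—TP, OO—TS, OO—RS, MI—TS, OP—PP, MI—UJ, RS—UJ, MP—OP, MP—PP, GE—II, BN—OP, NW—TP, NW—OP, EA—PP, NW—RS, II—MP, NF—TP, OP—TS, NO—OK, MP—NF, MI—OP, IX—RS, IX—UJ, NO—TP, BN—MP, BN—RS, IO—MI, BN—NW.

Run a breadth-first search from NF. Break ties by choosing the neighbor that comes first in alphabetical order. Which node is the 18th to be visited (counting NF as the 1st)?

OK

Visit NF; enqueue EA, MP, TP → queue [EA, MP, TP]
Visit EA; enqueue OP, PP → queue [MP, TP, OP, PP]
Visit MP; enqueue BN, II → queue [TP, OP, PP, BN, II]
Visit TP; enqueue IX, NO, NW → queue [OP, PP, BN, II, IX, NO, NW]
Visit OP; enqueue MI, RS, TS → queue [PP, BN, II, IX, NO, NW, MI, RS, TS]
Visit PP; enqueue GE → queue [BN, II, IX, NO, NW, MI, RS, TS, GE]
Visit BN → queue [II, IX, NO, NW, MI, RS, TS, GE]
Visit II → queue [IX, NO, NW, MI, RS, TS, GE]
Visit IX; enqueue OO, UJ → queue [NO, NW, MI, RS, TS, GE, OO, UJ]
Visit NO; enqueue OK → queue [NW, MI, RS, TS, GE, OO, UJ, OK]
Visit NW → queue [MI, RS, TS, GE, OO, UJ, OK]
Visit MI; enqueue FP, IO → queue [RS, TS, GE, OO, UJ, OK, FP, IO]
Visit RS → queue [TS, GE, OO, UJ, OK, FP, IO]
Visit TS → queue [GE, OO, UJ, OK, FP, IO]
Visit GE → queue [OO, UJ, OK, FP, IO]
Visit OO → queue [UJ, OK, FP, IO]
Visit UJ → queue [OK, FP, IO]
Visit OK → queue [FP, IO]
Visit FP → queue [IO]
Visit IO → queue []

Visit order: NF, EA, MP, TP, OP, PP, BN, II, IX, NO, NW, MI, RS, TS, GE, OO, UJ, OK, FP, IO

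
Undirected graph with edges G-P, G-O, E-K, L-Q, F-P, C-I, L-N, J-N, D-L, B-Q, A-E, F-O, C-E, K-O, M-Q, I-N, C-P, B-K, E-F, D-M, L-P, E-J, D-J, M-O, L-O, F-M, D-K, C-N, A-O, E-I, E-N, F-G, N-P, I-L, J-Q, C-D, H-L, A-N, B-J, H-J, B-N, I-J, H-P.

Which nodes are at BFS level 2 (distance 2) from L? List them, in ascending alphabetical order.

A, B, C, E, F, G, J, K, M

Level 0: L
Level 1: D, H, I, N, O, P, Q
Level 2: A, B, C, E, F, G, J, K, M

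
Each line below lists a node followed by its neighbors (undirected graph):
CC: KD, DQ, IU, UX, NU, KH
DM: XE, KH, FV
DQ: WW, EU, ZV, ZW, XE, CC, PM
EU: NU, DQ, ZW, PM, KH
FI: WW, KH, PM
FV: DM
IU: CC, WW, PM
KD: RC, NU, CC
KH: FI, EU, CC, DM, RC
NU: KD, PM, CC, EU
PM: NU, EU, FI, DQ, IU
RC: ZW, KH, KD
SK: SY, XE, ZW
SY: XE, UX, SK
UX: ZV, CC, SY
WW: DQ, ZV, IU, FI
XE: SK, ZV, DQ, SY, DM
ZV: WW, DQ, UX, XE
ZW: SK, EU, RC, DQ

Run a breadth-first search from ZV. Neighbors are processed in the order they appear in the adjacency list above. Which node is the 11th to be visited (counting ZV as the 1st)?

PM

Visit ZV; enqueue WW, DQ, UX, XE → queue [WW, DQ, UX, XE]
Visit WW; enqueue IU, FI → queue [DQ, UX, XE, IU, FI]
Visit DQ; enqueue EU, ZW, CC, PM → queue [UX, XE, IU, FI, EU, ZW, CC, PM]
Visit UX; enqueue SY → queue [XE, IU, FI, EU, ZW, CC, PM, SY]
Visit XE; enqueue SK, DM → queue [IU, FI, EU, ZW, CC, PM, SY, SK, DM]
Visit IU → queue [FI, EU, ZW, CC, PM, SY, SK, DM]
Visit FI; enqueue KH → queue [EU, ZW, CC, PM, SY, SK, DM, KH]
Visit EU; enqueue NU → queue [ZW, CC, PM, SY, SK, DM, KH, NU]
Visit ZW; enqueue RC → queue [CC, PM, SY, SK, DM, KH, NU, RC]
Visit CC; enqueue KD → queue [PM, SY, SK, DM, KH, NU, RC, KD]
Visit PM → queue [SY, SK, DM, KH, NU, RC, KD]
Visit SY → queue [SK, DM, KH, NU, RC, KD]
Visit SK → queue [DM, KH, NU, RC, KD]
Visit DM; enqueue FV → queue [KH, NU, RC, KD, FV]
Visit KH → queue [NU, RC, KD, FV]
Visit NU → queue [RC, KD, FV]
Visit RC → queue [KD, FV]
Visit KD → queue [FV]
Visit FV → queue []

Visit order: ZV, WW, DQ, UX, XE, IU, FI, EU, ZW, CC, PM, SY, SK, DM, KH, NU, RC, KD, FV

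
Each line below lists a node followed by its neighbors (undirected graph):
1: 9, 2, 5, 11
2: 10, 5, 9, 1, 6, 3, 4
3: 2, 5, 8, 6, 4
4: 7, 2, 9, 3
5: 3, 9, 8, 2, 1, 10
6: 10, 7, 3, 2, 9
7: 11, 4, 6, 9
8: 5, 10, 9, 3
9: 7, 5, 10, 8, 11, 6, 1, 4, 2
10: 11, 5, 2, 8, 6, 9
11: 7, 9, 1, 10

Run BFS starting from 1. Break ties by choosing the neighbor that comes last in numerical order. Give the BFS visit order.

1, 11, 9, 5, 2, 10, 7, 8, 6, 4, 3

Visit 1; enqueue 11, 9, 5, 2 → queue [11, 9, 5, 2]
Visit 11; enqueue 10, 7 → queue [9, 5, 2, 10, 7]
Visit 9; enqueue 8, 6, 4 → queue [5, 2, 10, 7, 8, 6, 4]
Visit 5; enqueue 3 → queue [2, 10, 7, 8, 6, 4, 3]
Visit 2 → queue [10, 7, 8, 6, 4, 3]
Visit 10 → queue [7, 8, 6, 4, 3]
Visit 7 → queue [8, 6, 4, 3]
Visit 8 → queue [6, 4, 3]
Visit 6 → queue [4, 3]
Visit 4 → queue [3]
Visit 3 → queue []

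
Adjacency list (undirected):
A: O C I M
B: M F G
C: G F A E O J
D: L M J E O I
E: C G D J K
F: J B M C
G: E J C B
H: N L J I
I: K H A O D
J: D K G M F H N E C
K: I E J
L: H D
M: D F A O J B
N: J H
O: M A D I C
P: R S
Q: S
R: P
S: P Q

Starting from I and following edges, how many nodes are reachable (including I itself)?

BFS from I visits: I, O, K, H, D, A, M, C, J, E, N, L, F, B, G
Reachable nodes: 15 of 19 total.

15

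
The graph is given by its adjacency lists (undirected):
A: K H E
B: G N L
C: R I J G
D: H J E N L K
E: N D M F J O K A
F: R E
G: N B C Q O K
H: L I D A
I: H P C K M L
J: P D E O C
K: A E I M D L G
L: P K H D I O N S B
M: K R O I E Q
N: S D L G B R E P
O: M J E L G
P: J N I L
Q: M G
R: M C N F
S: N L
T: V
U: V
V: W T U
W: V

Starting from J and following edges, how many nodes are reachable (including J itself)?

BFS from J visits: J, C, D, E, O, P, G, I, R, H, K, L, N, A, F, M, B, Q, S
Reachable nodes: 19 of 23 total.

19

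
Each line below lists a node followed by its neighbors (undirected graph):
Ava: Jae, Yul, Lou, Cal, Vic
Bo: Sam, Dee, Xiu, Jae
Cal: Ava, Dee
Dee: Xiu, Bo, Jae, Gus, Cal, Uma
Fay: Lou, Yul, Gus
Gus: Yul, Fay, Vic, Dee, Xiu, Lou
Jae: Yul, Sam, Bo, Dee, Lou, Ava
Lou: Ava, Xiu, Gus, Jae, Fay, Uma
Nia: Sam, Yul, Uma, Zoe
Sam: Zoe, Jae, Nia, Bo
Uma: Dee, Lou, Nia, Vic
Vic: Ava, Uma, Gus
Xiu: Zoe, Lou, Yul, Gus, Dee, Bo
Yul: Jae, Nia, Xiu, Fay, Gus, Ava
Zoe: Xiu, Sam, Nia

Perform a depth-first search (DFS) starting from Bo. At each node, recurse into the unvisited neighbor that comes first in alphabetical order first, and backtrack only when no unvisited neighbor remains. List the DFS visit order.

Visit Bo
Bo → Dee
Dee → Cal
Cal → Ava
Ava → Jae
Jae → Lou
Lou → Fay
Fay → Gus
Gus → Vic
Vic → Uma
Uma → Nia
Nia → Sam
Sam → Zoe
Zoe → Xiu
Xiu → Yul

Bo Dee Cal Ava Jae Lou Fay Gus Vic Uma Nia Sam Zoe Xiu Yul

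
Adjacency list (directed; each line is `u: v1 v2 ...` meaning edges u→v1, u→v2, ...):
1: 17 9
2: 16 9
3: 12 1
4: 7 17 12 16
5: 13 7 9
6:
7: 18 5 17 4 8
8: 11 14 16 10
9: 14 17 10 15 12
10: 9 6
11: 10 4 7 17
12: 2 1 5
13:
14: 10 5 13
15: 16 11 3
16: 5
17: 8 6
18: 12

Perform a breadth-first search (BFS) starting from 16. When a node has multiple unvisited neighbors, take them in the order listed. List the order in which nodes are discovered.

Visit 16; enqueue 5 → queue [5]
Visit 5; enqueue 13, 7, 9 → queue [13, 7, 9]
Visit 13 → queue [7, 9]
Visit 7; enqueue 18, 17, 4, 8 → queue [9, 18, 17, 4, 8]
Visit 9; enqueue 14, 10, 15, 12 → queue [18, 17, 4, 8, 14, 10, 15, 12]
Visit 18 → queue [17, 4, 8, 14, 10, 15, 12]
Visit 17; enqueue 6 → queue [4, 8, 14, 10, 15, 12, 6]
Visit 4 → queue [8, 14, 10, 15, 12, 6]
Visit 8; enqueue 11 → queue [14, 10, 15, 12, 6, 11]
Visit 14 → queue [10, 15, 12, 6, 11]
Visit 10 → queue [15, 12, 6, 11]
Visit 15; enqueue 3 → queue [12, 6, 11, 3]
Visit 12; enqueue 2, 1 → queue [6, 11, 3, 2, 1]
Visit 6 → queue [11, 3, 2, 1]
Visit 11 → queue [3, 2, 1]
Visit 3 → queue [2, 1]
Visit 2 → queue [1]
Visit 1 → queue []

16 -> 5 -> 13 -> 7 -> 9 -> 18 -> 17 -> 4 -> 8 -> 14 -> 10 -> 15 -> 12 -> 6 -> 11 -> 3 -> 2 -> 1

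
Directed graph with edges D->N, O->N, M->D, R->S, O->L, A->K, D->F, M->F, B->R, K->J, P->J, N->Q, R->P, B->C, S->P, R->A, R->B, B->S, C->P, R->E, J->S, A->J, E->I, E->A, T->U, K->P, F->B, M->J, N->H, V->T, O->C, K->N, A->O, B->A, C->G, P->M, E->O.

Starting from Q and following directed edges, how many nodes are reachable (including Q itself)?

1

BFS from Q visits: Q
Reachable nodes: 1 of 22 total.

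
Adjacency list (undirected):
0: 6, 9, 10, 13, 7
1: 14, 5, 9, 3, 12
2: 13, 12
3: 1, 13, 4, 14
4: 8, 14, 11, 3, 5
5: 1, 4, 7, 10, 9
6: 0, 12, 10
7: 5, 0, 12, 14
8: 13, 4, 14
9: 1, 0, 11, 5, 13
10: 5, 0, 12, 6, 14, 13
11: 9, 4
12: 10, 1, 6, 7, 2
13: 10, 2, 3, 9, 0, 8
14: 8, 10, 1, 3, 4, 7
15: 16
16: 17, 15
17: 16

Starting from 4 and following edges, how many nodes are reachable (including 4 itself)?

BFS from 4 visits: 4, 8, 14, 11, 3, 5, 13, 10, 1, 7, 9, 2, 0, 12, 6
Reachable nodes: 15 of 18 total.

15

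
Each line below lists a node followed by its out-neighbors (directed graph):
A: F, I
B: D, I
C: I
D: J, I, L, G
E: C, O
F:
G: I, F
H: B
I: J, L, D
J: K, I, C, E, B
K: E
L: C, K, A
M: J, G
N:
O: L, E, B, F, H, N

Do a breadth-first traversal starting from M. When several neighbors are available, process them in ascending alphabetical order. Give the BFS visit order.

M, G, J, F, I, B, C, E, K, D, L, O, A, H, N

Visit M; enqueue G, J → queue [G, J]
Visit G; enqueue F, I → queue [J, F, I]
Visit J; enqueue B, C, E, K → queue [F, I, B, C, E, K]
Visit F → queue [I, B, C, E, K]
Visit I; enqueue D, L → queue [B, C, E, K, D, L]
Visit B → queue [C, E, K, D, L]
Visit C → queue [E, K, D, L]
Visit E; enqueue O → queue [K, D, L, O]
Visit K → queue [D, L, O]
Visit D → queue [L, O]
Visit L; enqueue A → queue [O, A]
Visit O; enqueue H, N → queue [A, H, N]
Visit A → queue [H, N]
Visit H → queue [N]
Visit N → queue []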